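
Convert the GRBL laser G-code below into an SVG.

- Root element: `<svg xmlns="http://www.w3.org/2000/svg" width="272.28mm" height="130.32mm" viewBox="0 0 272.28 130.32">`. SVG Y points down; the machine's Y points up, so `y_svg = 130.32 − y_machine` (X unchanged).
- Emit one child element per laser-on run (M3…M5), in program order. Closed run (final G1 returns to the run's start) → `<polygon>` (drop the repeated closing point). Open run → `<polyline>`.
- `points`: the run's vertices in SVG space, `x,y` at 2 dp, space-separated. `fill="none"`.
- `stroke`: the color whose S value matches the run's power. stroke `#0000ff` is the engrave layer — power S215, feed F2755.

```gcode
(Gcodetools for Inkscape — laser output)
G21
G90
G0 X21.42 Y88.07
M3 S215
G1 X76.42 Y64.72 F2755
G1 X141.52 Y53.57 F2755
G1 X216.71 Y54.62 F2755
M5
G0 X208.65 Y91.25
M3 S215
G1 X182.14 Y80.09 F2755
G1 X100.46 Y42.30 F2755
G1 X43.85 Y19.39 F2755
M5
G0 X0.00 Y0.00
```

y_svg = 130.32 − y_m. Every run uses S215, so all elements get stroke `#0000ff` (engrave).

[1] open run; points: 21.42,42.25 76.42,65.60 141.52,76.75 216.71,75.70

[2] open run; points: 208.65,39.07 182.14,50.23 100.46,88.02 43.85,110.93

<svg xmlns="http://www.w3.org/2000/svg" width="272.28mm" height="130.32mm" viewBox="0 0 272.28 130.32">
  <polyline points="21.42,42.25 76.42,65.60 141.52,76.75 216.71,75.70" fill="none" stroke="#0000ff"/>
  <polyline points="208.65,39.07 182.14,50.23 100.46,88.02 43.85,110.93" fill="none" stroke="#0000ff"/>
</svg>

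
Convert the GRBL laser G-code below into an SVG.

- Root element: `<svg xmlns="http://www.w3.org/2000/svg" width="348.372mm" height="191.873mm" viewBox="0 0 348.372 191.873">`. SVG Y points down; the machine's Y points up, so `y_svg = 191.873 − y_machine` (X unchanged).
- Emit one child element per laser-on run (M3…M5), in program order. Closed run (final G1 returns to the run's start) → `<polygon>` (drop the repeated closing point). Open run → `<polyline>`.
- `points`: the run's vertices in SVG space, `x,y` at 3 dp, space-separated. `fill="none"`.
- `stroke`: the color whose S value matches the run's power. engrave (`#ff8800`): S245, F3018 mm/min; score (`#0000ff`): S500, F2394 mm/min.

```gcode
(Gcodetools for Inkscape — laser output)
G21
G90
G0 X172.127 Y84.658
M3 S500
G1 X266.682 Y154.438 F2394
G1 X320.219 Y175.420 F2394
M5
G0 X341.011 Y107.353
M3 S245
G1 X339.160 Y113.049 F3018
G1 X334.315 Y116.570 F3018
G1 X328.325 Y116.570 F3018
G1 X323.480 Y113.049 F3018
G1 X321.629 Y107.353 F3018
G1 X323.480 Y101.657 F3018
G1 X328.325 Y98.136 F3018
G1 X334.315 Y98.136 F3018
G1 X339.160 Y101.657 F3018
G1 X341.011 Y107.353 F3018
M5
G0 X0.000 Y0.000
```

Each laser-on run becomes one SVG element. Flip Y back into SVG space with y_svg = 191.873 − y_machine.

Run 1: the run's S500 means `#0000ff` (score). The run is open, so emit a `<polyline>` with points (Y-flipped): 172.127,107.215 266.682,37.435 320.219,16.453.

Run 2: the run's S245 means `#ff8800` (engrave). The run returns to its start, so emit a `<polygon>` with points (Y-flipped): 341.011,84.520 339.160,78.824 334.315,75.303 328.325,75.303 323.480,78.824 321.629,84.520 323.480,90.216 328.325,93.737 334.315,93.737 339.160,90.216.

<svg xmlns="http://www.w3.org/2000/svg" width="348.372mm" height="191.873mm" viewBox="0 0 348.372 191.873">
  <polyline points="172.127,107.215 266.682,37.435 320.219,16.453" fill="none" stroke="#0000ff"/>
  <polygon points="341.011,84.520 339.160,78.824 334.315,75.303 328.325,75.303 323.480,78.824 321.629,84.520 323.480,90.216 328.325,93.737 334.315,93.737 339.160,90.216" fill="none" stroke="#ff8800"/>
</svg>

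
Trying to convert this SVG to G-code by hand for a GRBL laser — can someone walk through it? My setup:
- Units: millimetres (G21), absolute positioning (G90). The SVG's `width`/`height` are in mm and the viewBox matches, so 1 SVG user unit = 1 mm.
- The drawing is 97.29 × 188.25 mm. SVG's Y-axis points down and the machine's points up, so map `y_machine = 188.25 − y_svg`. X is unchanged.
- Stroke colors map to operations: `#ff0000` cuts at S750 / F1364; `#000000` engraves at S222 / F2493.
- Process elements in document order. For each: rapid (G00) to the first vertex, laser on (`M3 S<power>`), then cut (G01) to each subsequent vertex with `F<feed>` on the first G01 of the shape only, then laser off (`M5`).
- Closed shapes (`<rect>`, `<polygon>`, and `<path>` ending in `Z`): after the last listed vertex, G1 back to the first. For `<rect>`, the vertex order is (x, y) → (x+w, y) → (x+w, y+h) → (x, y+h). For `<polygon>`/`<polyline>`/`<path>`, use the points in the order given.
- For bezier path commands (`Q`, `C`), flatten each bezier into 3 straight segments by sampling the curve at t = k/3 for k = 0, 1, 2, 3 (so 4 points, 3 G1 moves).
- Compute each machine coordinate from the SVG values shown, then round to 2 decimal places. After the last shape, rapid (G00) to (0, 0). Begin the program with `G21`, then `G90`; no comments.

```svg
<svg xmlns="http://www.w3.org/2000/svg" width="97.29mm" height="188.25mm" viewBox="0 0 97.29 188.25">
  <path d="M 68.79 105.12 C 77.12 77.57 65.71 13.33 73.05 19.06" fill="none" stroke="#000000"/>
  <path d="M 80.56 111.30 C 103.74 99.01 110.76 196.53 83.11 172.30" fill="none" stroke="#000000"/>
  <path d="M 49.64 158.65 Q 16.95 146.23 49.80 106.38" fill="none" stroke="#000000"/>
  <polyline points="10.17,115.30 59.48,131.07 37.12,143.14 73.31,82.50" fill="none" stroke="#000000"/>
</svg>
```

G21
G90
G00 X68.79 Y83.13
M3 S222
G01 X71.97 Y118.96 F2493
G01 X70.53 Y155.55
G01 X73.05 Y169.19
M5
G00 X80.56 Y76.95
M3 S222
G01 X97.67 Y61.21 F2493
G01 X99.89 Y23.73
G01 X83.11 Y15.95
M5
G00 X49.64 Y29.60
M3 S222
G01 X35.13 Y40.93 F2493
G01 X35.18 Y58.35
G01 X49.80 Y81.87
M5
G00 X10.17 Y72.95
M3 S222
G01 X59.48 Y57.18 F2493
G01 X37.12 Y45.11
G01 X73.31 Y105.75
M5
G00 X0.00 Y0.00

viewBox `0 0 97.29 188.25` with mm width/height → 1 unit = 1 mm. Flip: y_m = 188.25 − y_svg.

**Shape 1** — `<path>` cubic bezier, stroke `#000000` → engrave (S222, F2493). Control points (SVG): P0=(68.79,105.12), P1=(77.12,77.57), P2=(65.71,13.33), P3=(73.05,19.06); sampled at t=k/3. Machine vertices: (68.79,83.13) → (71.97,118.96) → (70.53,155.55) → (73.05,169.19). Open path.

**Shape 2** — `<path>` cubic bezier, stroke `#000000` → engrave (S222, F2493). Control points (SVG): P0=(80.56,111.30), P1=(103.74,99.01), P2=(110.76,196.53), P3=(83.11,172.30); sampled at t=k/3. Machine vertices: (80.56,76.95) → (97.67,61.21) → (99.89,23.73) → (83.11,15.95). Open path.

**Shape 3** — `<path>` quadratic bezier, stroke `#000000` → engrave (S222, F2493). Control points (SVG): P0=(49.64,158.65), P1=(16.95,146.23), P2=(49.80,106.38); sampled at t=k/3. Machine vertices: (49.64,29.60) → (35.13,40.93) → (35.18,58.35) → (49.80,81.87). Open path.

**Shape 4** — `<polyline>` open polyline, stroke `#000000` → engrave (S222, F2493). Machine vertices: (10.17,72.95) → (59.48,57.18) → (37.12,45.11) → (73.31,105.75). Open path.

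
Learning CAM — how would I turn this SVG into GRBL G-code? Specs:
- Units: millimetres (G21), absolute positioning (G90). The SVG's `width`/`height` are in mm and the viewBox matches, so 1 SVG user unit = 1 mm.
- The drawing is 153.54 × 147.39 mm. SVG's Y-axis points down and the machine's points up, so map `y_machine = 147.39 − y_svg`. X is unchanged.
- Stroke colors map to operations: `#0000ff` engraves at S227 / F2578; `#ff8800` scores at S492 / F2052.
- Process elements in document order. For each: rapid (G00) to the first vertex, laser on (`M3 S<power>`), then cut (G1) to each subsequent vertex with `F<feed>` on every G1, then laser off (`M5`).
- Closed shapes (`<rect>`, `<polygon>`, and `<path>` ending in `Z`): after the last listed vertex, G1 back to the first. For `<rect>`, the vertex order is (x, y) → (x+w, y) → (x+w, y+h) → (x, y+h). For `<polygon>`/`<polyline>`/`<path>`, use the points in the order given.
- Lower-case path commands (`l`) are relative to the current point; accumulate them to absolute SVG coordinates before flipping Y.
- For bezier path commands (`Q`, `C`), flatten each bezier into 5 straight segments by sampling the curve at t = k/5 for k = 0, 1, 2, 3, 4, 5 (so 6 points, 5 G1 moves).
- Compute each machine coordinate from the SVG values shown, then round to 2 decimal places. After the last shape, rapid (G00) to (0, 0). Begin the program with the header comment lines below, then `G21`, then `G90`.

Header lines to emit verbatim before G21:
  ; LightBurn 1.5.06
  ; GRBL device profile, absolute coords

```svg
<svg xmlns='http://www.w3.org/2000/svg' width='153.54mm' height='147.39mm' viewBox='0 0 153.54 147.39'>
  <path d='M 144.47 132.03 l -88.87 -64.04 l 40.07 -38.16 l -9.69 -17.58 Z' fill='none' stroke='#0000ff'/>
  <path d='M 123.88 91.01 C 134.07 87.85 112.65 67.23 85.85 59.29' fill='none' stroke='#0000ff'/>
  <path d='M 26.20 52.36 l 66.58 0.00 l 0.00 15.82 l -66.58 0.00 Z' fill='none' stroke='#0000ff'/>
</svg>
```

; LightBurn 1.5.06
; GRBL device profile, absolute coords
G21
G90
G00 X144.47 Y15.36
M3 S227
G1 X55.60 Y79.40 F2578
G1 X95.67 Y117.56 F2578
G1 X85.98 Y135.14 F2578
G1 X144.47 Y15.36 F2578
M5
G00 X123.88 Y56.38
M3 S227
G1 X126.41 Y60.13 F2578
G1 X122.61 Y66.62 F2578
G1 X113.75 Y74.41 F2578
G1 X101.07 Y82.06 F2578
G1 X85.85 Y88.10 F2578
M5
G00 X26.20 Y95.03
M3 S227
G1 X92.78 Y95.03 F2578
G1 X92.78 Y79.21 F2578
G1 X26.20 Y79.21 F2578
G1 X26.20 Y95.03 F2578
M5
G00 X0.00 Y0.00

1 u = 1 mm; y_m = 147.39 − y.

[1] `<path>` closed polygon, #0000ff→engrave S227 F2578: (144.47,15.36) → (55.60,79.40) → (95.67,117.56) → (85.98,135.14) → (144.47,15.36) (closed)

[2] `<path>` cubic bezier, #0000ff→engrave S227 F2578: (123.88,56.38) → (126.41,60.13) → (122.61,66.62) → (113.75,74.41) → (101.07,82.06) → (85.85,88.10)

[3] `<path>` rectangle, #0000ff→engrave S227 F2578: (26.20,95.03) → (92.78,95.03) → (92.78,79.21) → (26.20,79.21) → (26.20,95.03) (closed)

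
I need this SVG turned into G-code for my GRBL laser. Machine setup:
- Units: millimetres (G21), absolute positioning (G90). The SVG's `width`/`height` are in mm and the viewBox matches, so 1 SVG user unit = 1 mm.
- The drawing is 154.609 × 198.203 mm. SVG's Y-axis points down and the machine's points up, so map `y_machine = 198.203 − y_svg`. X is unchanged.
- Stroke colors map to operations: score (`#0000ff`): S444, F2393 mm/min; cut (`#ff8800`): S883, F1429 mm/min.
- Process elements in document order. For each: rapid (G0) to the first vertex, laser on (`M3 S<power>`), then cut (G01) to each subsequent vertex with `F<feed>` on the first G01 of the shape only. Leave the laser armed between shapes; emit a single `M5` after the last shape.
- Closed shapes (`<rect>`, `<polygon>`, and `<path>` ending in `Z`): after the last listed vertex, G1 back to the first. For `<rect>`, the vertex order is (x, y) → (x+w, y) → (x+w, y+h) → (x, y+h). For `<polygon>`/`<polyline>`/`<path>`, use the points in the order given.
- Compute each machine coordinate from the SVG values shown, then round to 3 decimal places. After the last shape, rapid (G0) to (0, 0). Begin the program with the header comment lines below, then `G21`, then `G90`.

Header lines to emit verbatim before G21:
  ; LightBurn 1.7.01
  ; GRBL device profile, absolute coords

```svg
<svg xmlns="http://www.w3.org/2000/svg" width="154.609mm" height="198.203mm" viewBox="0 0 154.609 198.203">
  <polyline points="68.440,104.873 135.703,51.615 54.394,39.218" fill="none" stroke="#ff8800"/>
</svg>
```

Since the viewBox matches the mm dimensions, user units are millimetres directly. The only transform is the Y-flip y_m = 198.203 − y_svg.

Shape 1 is a open polyline drawn with `<polyline>`. Its stroke #ff8800 means cut at S883, F1429. After flipping Y the toolpath is (68.440,93.330) → (135.703,146.588) → (54.394,158.985).

; LightBurn 1.7.01
; GRBL device profile, absolute coords
G21
G90
G0 X68.440 Y93.330
M3 S883
G01 X135.703 Y146.588 F1429
G01 X54.394 Y158.985
M5
G0 X0.000 Y0.000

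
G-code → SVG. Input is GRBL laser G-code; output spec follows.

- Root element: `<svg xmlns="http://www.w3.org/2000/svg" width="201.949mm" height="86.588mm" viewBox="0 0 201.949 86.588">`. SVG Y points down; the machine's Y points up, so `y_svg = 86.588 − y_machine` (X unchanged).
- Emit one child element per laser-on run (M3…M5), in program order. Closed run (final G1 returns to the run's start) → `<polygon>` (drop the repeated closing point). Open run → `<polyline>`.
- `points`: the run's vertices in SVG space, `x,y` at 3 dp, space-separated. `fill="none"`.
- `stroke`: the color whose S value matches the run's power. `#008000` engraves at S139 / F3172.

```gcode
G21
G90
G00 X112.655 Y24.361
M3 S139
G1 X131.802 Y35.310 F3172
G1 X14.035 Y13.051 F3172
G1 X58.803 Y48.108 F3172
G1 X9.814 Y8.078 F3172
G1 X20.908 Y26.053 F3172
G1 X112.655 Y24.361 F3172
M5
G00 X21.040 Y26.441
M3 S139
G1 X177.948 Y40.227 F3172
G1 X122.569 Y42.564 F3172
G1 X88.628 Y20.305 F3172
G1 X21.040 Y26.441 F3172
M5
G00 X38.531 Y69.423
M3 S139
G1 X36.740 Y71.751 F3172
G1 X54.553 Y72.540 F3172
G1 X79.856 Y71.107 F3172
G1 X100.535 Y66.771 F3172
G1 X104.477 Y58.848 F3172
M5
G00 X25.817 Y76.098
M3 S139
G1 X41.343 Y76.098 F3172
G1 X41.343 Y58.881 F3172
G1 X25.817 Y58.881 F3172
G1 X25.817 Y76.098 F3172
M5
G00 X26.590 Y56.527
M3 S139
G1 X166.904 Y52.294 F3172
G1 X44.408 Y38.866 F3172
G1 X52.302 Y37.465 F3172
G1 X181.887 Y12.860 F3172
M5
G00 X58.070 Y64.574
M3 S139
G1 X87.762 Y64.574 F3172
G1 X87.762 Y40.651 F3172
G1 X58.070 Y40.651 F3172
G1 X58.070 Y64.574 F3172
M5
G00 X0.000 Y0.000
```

Each laser-on run becomes one SVG element. Flip Y back into SVG space with y_svg = 86.588 − y_machine. Every run uses S139, so all elements get stroke `#008000` (engrave).

Run 1: The run returns to its start, so emit a `<polygon>` with points (Y-flipped): 112.655,62.227 131.802,51.278 14.035,73.537 58.803,38.480 9.814,78.510 20.908,60.535.

Run 2: The run returns to its start, so emit a `<polygon>` with points (Y-flipped): 21.040,60.147 177.948,46.361 122.569,44.024 88.628,66.283.

Run 3: The run is open, so emit a `<polyline>` with points (Y-flipped): 38.531,17.165 36.740,14.837 54.553,14.048 79.856,15.481 100.535,19.817 104.477,27.740.

Run 4: The run returns to its start, so emit a `<polygon>` with points (Y-flipped): 25.817,10.490 41.343,10.490 41.343,27.707 25.817,27.707.

Run 5: The run is open, so emit a `<polyline>` with points (Y-flipped): 26.590,30.061 166.904,34.294 44.408,47.722 52.302,49.123 181.887,73.728.

Run 6: The run returns to its start, so emit a `<polygon>` with points (Y-flipped): 58.070,22.014 87.762,22.014 87.762,45.937 58.070,45.937.

<svg xmlns="http://www.w3.org/2000/svg" width="201.949mm" height="86.588mm" viewBox="0 0 201.949 86.588">
  <polygon points="112.655,62.227 131.802,51.278 14.035,73.537 58.803,38.480 9.814,78.510 20.908,60.535" fill="none" stroke="#008000"/>
  <polygon points="21.040,60.147 177.948,46.361 122.569,44.024 88.628,66.283" fill="none" stroke="#008000"/>
  <polyline points="38.531,17.165 36.740,14.837 54.553,14.048 79.856,15.481 100.535,19.817 104.477,27.740" fill="none" stroke="#008000"/>
  <polygon points="25.817,10.490 41.343,10.490 41.343,27.707 25.817,27.707" fill="none" stroke="#008000"/>
  <polyline points="26.590,30.061 166.904,34.294 44.408,47.722 52.302,49.123 181.887,73.728" fill="none" stroke="#008000"/>
  <polygon points="58.070,22.014 87.762,22.014 87.762,45.937 58.070,45.937" fill="none" stroke="#008000"/>
</svg>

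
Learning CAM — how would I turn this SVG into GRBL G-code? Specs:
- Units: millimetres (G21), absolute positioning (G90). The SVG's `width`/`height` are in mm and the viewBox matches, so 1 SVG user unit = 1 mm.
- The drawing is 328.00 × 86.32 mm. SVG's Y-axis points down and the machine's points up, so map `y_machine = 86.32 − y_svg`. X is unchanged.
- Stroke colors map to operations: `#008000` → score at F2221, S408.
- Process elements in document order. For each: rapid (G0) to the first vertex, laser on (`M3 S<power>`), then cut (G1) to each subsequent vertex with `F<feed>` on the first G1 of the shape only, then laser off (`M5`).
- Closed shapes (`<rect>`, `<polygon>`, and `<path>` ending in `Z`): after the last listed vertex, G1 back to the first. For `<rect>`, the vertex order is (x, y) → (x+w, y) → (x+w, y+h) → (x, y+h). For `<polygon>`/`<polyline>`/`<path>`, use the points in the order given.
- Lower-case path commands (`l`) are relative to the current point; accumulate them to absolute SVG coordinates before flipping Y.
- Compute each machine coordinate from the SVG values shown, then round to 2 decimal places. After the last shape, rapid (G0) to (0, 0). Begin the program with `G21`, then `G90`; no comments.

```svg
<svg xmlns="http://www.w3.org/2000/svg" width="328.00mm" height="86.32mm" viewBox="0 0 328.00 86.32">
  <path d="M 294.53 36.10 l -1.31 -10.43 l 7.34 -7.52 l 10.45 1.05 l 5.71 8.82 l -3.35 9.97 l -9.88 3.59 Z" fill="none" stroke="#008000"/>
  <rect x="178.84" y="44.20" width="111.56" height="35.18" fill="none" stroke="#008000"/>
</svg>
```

G21
G90
G0 X294.53 Y50.22
M3 S408
G1 X293.22 Y60.65 F2221
G1 X300.56 Y68.17
G1 X311.01 Y67.12
G1 X316.72 Y58.30
G1 X313.37 Y48.33
G1 X303.49 Y44.74
G1 X294.53 Y50.22
M5
G0 X178.84 Y42.12
M3 S408
G1 X290.40 Y42.12 F2221
G1 X290.40 Y6.94
G1 X178.84 Y6.94
G1 X178.84 Y42.12
M5
G0 X0.00 Y0.00

Since the viewBox matches the mm dimensions, user units are millimetres directly. The only transform is the Y-flip y_m = 86.32 − y_svg.

Shape 1 is a regular polygon drawn with `<path>`. Its stroke #008000 means score at S408, F2221. After flipping Y the toolpath is (294.53,50.22) → (293.22,60.65) → (300.56,68.17) → (311.01,67.12) → (316.72,58.30) → (313.37,48.33) → (303.49,44.74) → (294.53,50.22), returning to the start.

Shape 2 is a rectangle drawn with `<rect>`. Its stroke #008000 means score at S408, F2221. After flipping Y the toolpath is (178.84,42.12) → (290.40,42.12) → (290.40,6.94) → (178.84,6.94) → (178.84,42.12), returning to the start.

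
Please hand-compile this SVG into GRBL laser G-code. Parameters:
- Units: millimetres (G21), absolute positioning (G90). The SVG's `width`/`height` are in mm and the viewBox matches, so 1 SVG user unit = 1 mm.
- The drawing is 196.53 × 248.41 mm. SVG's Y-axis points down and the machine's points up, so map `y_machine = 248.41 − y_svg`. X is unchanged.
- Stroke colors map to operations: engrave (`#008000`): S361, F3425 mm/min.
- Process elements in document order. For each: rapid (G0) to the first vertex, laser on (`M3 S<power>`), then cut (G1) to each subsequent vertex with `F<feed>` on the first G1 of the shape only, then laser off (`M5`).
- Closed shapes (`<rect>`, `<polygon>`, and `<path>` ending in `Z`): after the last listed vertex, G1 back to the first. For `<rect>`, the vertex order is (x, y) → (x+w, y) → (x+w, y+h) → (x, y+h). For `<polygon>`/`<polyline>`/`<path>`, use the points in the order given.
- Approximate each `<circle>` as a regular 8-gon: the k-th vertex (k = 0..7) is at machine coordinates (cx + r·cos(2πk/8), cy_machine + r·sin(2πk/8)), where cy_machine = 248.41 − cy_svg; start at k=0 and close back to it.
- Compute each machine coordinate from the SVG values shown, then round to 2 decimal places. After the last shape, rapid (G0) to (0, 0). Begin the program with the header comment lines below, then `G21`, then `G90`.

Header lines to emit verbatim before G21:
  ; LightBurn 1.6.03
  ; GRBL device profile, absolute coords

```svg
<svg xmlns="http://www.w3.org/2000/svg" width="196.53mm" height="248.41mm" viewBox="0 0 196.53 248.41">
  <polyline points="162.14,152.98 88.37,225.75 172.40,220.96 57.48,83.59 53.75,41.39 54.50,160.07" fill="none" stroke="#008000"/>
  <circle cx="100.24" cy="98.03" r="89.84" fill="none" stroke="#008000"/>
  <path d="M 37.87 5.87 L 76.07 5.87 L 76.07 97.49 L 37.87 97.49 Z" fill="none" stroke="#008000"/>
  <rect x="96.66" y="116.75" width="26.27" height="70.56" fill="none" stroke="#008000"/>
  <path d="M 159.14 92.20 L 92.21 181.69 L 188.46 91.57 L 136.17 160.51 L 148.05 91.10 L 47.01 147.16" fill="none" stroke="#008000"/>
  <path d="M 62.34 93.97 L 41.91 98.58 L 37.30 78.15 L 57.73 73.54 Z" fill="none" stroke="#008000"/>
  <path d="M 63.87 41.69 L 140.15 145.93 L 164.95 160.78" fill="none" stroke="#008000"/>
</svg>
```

1 u = 1 mm; y_m = 248.41 − y.

[1] `<polyline>` open polyline, #008000→engrave S361 F3425: (162.14,95.43) → (88.37,22.66) → (172.40,27.45) → (57.48,164.82) → (53.75,207.02) → (54.50,88.34)

[2] `<circle>` circle, #008000→engrave S361 F3425: (190.08,150.38) → (163.77,213.91) → (100.24,240.22) → (36.71,213.91) → (10.40,150.38) → (36.71,86.85) → (100.24,60.54) → (163.77,86.85) → (190.08,150.38) (closed)

[3] `<path>` rectangle, #008000→engrave S361 F3425: (37.87,242.54) → (76.07,242.54) → (76.07,150.92) → (37.87,150.92) → (37.87,242.54) (closed)

[4] `<rect>` rectangle, #008000→engrave S361 F3425: (96.66,131.66) → (122.93,131.66) → (122.93,61.10) → (96.66,61.10) → (96.66,131.66) (closed)

[5] `<path>` open polyline, #008000→engrave S361 F3425: (159.14,156.21) → (92.21,66.72) → (188.46,156.84) → (136.17,87.90) → (148.05,157.31) → (47.01,101.25)

[6] `<path>` regular polygon, #008000→engrave S361 F3425: (62.34,154.44) → (41.91,149.83) → (37.30,170.26) → (57.73,174.87) → (62.34,154.44) (closed)

[7] `<path>` open polyline, #008000→engrave S361 F3425: (63.87,206.72) → (140.15,102.48) → (164.95,87.63)

; LightBurn 1.6.03
; GRBL device profile, absolute coords
G21
G90
G0 X162.14 Y95.43
M3 S361
G1 X88.37 Y22.66 F3425
G1 X172.40 Y27.45
G1 X57.48 Y164.82
G1 X53.75 Y207.02
G1 X54.50 Y88.34
M5
G0 X190.08 Y150.38
M3 S361
G1 X163.77 Y213.91 F3425
G1 X100.24 Y240.22
G1 X36.71 Y213.91
G1 X10.40 Y150.38
G1 X36.71 Y86.85
G1 X100.24 Y60.54
G1 X163.77 Y86.85
G1 X190.08 Y150.38
M5
G0 X37.87 Y242.54
M3 S361
G1 X76.07 Y242.54 F3425
G1 X76.07 Y150.92
G1 X37.87 Y150.92
G1 X37.87 Y242.54
M5
G0 X96.66 Y131.66
M3 S361
G1 X122.93 Y131.66 F3425
G1 X122.93 Y61.10
G1 X96.66 Y61.10
G1 X96.66 Y131.66
M5
G0 X159.14 Y156.21
M3 S361
G1 X92.21 Y66.72 F3425
G1 X188.46 Y156.84
G1 X136.17 Y87.90
G1 X148.05 Y157.31
G1 X47.01 Y101.25
M5
G0 X62.34 Y154.44
M3 S361
G1 X41.91 Y149.83 F3425
G1 X37.30 Y170.26
G1 X57.73 Y174.87
G1 X62.34 Y154.44
M5
G0 X63.87 Y206.72
M3 S361
G1 X140.15 Y102.48 F3425
G1 X164.95 Y87.63
M5
G0 X0.00 Y0.00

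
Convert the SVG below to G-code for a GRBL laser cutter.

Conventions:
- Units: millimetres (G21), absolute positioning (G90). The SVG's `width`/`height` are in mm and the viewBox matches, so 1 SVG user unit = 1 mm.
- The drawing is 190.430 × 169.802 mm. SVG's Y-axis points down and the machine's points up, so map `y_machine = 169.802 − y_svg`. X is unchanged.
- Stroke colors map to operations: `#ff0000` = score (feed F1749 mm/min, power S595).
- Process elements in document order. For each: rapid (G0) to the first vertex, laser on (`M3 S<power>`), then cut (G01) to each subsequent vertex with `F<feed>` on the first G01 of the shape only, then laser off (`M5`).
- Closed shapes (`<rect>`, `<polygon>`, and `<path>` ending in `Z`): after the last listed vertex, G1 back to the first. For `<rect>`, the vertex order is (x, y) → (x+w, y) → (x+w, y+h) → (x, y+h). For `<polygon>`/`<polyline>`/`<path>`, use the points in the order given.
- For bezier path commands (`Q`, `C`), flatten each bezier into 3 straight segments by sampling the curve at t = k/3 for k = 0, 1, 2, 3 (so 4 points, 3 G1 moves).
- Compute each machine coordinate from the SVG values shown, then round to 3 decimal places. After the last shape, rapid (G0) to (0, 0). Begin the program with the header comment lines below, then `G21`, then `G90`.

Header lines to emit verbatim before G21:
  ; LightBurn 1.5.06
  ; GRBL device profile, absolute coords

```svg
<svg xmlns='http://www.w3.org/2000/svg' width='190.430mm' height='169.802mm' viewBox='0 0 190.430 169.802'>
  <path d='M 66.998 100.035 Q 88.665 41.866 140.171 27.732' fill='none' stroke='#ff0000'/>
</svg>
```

; LightBurn 1.5.06
; GRBL device profile, absolute coords
G21
G90
G0 X66.998 Y69.767
M3 S595
G01 X84.758 Y103.654 F1749
G01 X109.149 Y127.755
G01 X140.171 Y142.070
M5
G0 X0.000 Y0.000

viewBox `0 0 190.430 169.802` with mm width/height → 1 unit = 1 mm. Flip: y_m = 169.802 − y_svg.

**Shape 1** — `<path>` quadratic bezier, stroke `#ff0000` → score (S595, F1749). Control points (SVG): P0=(66.998,100.035), P1=(88.665,41.866), P2=(140.171,27.732); sampled at t=k/3. Machine vertices: (66.998,69.767) → (84.758,103.654) → (109.149,127.755) → (140.171,142.070). Open path.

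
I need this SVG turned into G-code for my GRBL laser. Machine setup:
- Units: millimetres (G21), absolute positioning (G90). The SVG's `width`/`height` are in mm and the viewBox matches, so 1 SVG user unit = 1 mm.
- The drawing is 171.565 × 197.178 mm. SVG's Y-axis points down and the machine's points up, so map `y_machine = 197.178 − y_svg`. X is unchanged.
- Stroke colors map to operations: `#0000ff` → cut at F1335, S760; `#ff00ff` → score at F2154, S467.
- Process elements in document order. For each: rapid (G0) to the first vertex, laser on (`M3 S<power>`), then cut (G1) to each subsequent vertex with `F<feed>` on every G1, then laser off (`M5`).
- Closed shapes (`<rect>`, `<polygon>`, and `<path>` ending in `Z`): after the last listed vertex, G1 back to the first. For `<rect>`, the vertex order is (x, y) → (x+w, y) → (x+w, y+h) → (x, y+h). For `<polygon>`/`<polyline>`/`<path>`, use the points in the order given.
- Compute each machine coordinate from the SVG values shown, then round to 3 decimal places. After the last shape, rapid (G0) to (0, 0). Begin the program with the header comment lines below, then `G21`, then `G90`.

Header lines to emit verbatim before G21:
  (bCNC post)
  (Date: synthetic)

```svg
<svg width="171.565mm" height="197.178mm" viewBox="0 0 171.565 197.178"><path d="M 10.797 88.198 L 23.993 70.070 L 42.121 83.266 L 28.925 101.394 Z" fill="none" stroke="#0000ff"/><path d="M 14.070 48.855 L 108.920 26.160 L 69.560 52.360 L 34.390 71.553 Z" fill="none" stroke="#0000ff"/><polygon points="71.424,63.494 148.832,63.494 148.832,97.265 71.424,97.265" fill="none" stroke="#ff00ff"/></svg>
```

(bCNC post)
(Date: synthetic)
G21
G90
G0 X10.797 Y108.980
M3 S760
G1 X23.993 Y127.108 F1335
G1 X42.121 Y113.912 F1335
G1 X28.925 Y95.784 F1335
G1 X10.797 Y108.980 F1335
M5
G0 X14.070 Y148.323
M3 S760
G1 X108.920 Y171.018 F1335
G1 X69.560 Y144.818 F1335
G1 X34.390 Y125.625 F1335
G1 X14.070 Y148.323 F1335
M5
G0 X71.424 Y133.684
M3 S467
G1 X148.832 Y133.684 F2154
G1 X148.832 Y99.913 F2154
G1 X71.424 Y99.913 F2154
G1 X71.424 Y133.684 F2154
M5
G0 X0.000 Y0.000

1 u = 1 mm; y_m = 197.178 − y.

[1] `<path>` regular polygon, #0000ff→cut S760 F1335: (10.797,108.980) → (23.993,127.108) → (42.121,113.912) → (28.925,95.784) → (10.797,108.980) (closed)

[2] `<path>` closed polygon, #0000ff→cut S760 F1335: (14.070,148.323) → (108.920,171.018) → (69.560,144.818) → (34.390,125.625) → (14.070,148.323) (closed)

[3] `<polygon>` rectangle, #ff00ff→score S467 F2154: (71.424,133.684) → (148.832,133.684) → (148.832,99.913) → (71.424,99.913) → (71.424,133.684) (closed)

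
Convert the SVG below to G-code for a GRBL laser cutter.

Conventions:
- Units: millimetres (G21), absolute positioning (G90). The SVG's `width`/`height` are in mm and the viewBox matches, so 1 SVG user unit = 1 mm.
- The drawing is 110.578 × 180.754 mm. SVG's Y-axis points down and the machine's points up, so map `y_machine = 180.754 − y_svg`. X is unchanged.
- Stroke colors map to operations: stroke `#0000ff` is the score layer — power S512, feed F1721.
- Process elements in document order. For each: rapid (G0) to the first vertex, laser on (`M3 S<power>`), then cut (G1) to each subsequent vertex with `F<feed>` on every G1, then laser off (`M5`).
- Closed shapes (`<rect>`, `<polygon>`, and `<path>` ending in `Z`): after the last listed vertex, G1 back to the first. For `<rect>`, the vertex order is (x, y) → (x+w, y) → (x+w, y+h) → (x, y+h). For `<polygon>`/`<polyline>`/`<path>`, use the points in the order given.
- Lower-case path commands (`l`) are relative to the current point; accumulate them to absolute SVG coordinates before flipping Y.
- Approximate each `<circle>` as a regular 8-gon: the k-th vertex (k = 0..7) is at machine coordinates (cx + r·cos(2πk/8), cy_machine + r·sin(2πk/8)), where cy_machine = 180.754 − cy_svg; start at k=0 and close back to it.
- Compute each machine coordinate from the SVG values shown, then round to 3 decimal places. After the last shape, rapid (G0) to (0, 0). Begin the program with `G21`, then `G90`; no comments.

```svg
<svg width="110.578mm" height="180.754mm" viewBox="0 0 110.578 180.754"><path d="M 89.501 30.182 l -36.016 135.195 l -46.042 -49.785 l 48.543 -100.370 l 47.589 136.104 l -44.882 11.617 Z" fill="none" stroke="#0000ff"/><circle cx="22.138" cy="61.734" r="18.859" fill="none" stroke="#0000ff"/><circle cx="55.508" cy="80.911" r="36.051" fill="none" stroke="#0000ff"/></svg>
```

viewBox `0 0 110.578 180.754` with mm width/height → 1 unit = 1 mm. Flip: y_m = 180.754 − y_svg.

**Shape 1** — `<path>` closed polygon, stroke `#0000ff` → score (S512, F1721). Machine vertices: (89.501,150.572) → (53.485,15.377) → (7.443,65.162) → (55.986,165.532) → (103.575,29.428) → (58.693,17.811) → (89.501,150.572). Closed: final G1 returns to the first vertex.

**Shape 2** — `<circle>` circle, stroke `#0000ff` → score (S512, F1721). Machine vertices: (40.997,119.020) → (35.473,132.355) → (22.138,137.879) → (8.803,132.355) → (3.279,119.020) → (8.803,105.685) → (22.138,100.161) → (35.473,105.685) → (40.997,119.020). Closed: final G1 returns to the first vertex.

**Shape 3** — `<circle>` circle, stroke `#0000ff` → score (S512, F1721). Machine vertices: (91.559,99.843) → (81.000,125.335) → (55.508,135.894) → (30.016,125.335) → (19.457,99.843) → (30.016,74.351) → (55.508,63.792) → (81.000,74.351) → (91.559,99.843). Closed: final G1 returns to the first vertex.

G21
G90
G0 X89.501 Y150.572
M3 S512
G1 X53.485 Y15.377 F1721
G1 X7.443 Y65.162 F1721
G1 X55.986 Y165.532 F1721
G1 X103.575 Y29.428 F1721
G1 X58.693 Y17.811 F1721
G1 X89.501 Y150.572 F1721
M5
G0 X40.997 Y119.020
M3 S512
G1 X35.473 Y132.355 F1721
G1 X22.138 Y137.879 F1721
G1 X8.803 Y132.355 F1721
G1 X3.279 Y119.020 F1721
G1 X8.803 Y105.685 F1721
G1 X22.138 Y100.161 F1721
G1 X35.473 Y105.685 F1721
G1 X40.997 Y119.020 F1721
M5
G0 X91.559 Y99.843
M3 S512
G1 X81.000 Y125.335 F1721
G1 X55.508 Y135.894 F1721
G1 X30.016 Y125.335 F1721
G1 X19.457 Y99.843 F1721
G1 X30.016 Y74.351 F1721
G1 X55.508 Y63.792 F1721
G1 X81.000 Y74.351 F1721
G1 X91.559 Y99.843 F1721
M5
G0 X0.000 Y0.000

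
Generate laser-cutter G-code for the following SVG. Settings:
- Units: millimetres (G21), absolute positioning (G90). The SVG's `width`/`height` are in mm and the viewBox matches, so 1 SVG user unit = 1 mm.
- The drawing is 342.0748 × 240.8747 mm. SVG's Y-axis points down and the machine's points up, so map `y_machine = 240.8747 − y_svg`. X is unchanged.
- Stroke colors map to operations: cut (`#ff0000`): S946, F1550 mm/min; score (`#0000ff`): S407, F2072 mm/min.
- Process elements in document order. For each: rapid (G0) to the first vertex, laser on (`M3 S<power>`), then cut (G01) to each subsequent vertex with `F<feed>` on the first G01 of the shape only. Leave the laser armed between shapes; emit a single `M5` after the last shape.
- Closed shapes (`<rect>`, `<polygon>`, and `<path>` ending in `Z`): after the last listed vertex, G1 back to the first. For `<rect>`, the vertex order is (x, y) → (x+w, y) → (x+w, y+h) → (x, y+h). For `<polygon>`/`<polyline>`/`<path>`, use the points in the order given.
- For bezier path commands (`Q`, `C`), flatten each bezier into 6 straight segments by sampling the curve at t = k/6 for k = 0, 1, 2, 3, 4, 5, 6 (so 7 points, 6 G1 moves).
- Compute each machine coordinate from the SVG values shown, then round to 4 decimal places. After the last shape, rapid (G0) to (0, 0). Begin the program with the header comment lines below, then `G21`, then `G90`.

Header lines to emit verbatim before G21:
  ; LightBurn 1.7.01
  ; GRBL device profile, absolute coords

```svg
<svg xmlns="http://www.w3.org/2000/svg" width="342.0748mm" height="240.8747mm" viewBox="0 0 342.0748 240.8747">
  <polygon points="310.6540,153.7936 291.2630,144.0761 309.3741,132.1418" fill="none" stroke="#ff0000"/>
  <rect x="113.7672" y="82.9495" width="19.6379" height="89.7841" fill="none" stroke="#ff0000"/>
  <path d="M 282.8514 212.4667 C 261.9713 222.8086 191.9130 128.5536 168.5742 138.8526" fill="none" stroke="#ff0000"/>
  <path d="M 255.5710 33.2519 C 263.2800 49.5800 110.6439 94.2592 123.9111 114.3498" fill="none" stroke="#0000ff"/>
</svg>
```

; LightBurn 1.7.01
; GRBL device profile, absolute coords
G21
G90
G0 X310.6540 Y87.0811
M3 S946
G01 X291.2630 Y96.7986 F1550
G01 X309.3741 Y108.7329
G01 X310.6540 Y87.0811
G0 X113.7672 Y157.9252
M3 S946
G01 X133.4051 Y157.9252 F1550
G01 X133.4051 Y68.1411
G01 X113.7672 Y68.1411
G01 X113.7672 Y157.9252
G0 X282.8514 Y28.4080
M3 S946
G01 X268.7571 Y30.9852 F1550
G01 X249.1303 Y45.1854
G01 X226.6348 Y65.1990
G01 X203.9344 Y85.2161
G01 X183.6929 Y99.4271
G01 X168.5742 Y102.0221
G0 X255.5710 Y207.6228
M3 S407
G01 X247.5738 Y197.3412 F2072
G01 X221.9149 Y183.8051
G01 X187.6567 Y168.4848
G01 X153.8617 Y152.8510
G01 X129.5924 Y138.3742
G01 X123.9111 Y126.5249
M5
G0 X0.0000 Y0.0000

Since the viewBox matches the mm dimensions, user units are millimetres directly. The only transform is the Y-flip y_m = 240.8747 − y_svg.

Shape 1 is a regular polygon drawn with `<polygon>`. Its stroke #ff0000 means cut at S946, F1550. After flipping Y the toolpath is (310.6540,87.0811) → (291.2630,96.7986) → (309.3741,108.7329) → (310.6540,87.0811), returning to the start.

Shape 2 is a rectangle drawn with `<rect>`. Its stroke #ff0000 means cut at S946, F1550. After flipping Y the toolpath is (113.7672,157.9252) → (133.4051,157.9252) → (133.4051,68.1411) → (113.7672,68.1411) → (113.7672,157.9252), returning to the start.

Shape 3 is a cubic bezier drawn with `<path>`. Its stroke #ff0000 means cut at S946, F1550. After flipping Y the toolpath is (282.8514,28.4080) → (268.7571,30.9852) → (249.1303,45.1854) → (226.6348,65.1990) → (203.9344,85.2161) → (183.6929,99.4271) → (168.5742,102.0221).

Shape 4 is a cubic bezier drawn with `<path>`. Its stroke #0000ff means score at S407, F2072. After flipping Y the toolpath is (255.5710,207.6228) → (247.5738,197.3412) → (221.9149,183.8051) → (187.6567,168.4848) → (153.8617,152.8510) → (129.5924,138.3742) → (123.9111,126.5249).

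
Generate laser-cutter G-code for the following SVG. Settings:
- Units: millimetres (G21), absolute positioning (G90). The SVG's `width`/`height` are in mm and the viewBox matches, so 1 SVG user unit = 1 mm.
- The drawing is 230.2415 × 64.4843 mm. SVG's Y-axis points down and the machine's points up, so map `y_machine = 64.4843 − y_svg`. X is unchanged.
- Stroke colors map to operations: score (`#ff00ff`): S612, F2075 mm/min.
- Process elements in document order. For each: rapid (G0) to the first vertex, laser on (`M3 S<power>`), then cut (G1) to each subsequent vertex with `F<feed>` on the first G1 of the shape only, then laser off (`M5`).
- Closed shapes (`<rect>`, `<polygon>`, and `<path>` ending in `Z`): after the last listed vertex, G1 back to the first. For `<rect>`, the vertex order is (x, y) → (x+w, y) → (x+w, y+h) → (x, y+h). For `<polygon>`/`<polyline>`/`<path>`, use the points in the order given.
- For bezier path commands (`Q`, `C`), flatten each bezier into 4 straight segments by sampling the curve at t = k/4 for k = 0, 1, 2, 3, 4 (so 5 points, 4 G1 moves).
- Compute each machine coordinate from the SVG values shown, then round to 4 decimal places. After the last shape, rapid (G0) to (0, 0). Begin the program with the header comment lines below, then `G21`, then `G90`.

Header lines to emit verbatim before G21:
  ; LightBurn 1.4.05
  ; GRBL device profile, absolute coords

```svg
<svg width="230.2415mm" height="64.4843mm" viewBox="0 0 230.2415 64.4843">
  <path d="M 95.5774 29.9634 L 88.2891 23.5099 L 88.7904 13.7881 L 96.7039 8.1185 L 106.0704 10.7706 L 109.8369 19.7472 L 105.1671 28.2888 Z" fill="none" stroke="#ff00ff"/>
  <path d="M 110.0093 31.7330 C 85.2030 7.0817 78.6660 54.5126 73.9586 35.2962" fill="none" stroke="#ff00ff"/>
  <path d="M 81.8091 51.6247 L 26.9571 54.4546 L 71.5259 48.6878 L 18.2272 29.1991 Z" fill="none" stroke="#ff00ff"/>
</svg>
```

; LightBurn 1.4.05
; GRBL device profile, absolute coords
G21
G90
G0 X95.5774 Y34.5209
M3 S612
G1 X88.2891 Y40.9744 F2075
G1 X88.7904 Y50.6962
G1 X96.7039 Y56.3658
G1 X106.0704 Y53.7137
G1 X109.8369 Y44.7371
G1 X105.1671 Y36.1955
G1 X95.5774 Y34.5209
M5
G0 X110.0093 Y32.7513
M3 S612
G1 X94.5732 Y39.8920 F2075
G1 X84.4469 Y33.0078
G1 X78.0891 Y25.1045
G1 X73.9586 Y29.1881
M5
G0 X81.8091 Y12.8596
M3 S612
G1 X26.9571 Y10.0297 F2075
G1 X71.5259 Y15.7965
G1 X18.2272 Y35.2852
G1 X81.8091 Y12.8596
M5
G0 X0.0000 Y0.0000

Since the viewBox matches the mm dimensions, user units are millimetres directly. The only transform is the Y-flip y_m = 64.4843 − y_svg.

Shape 1 is a regular polygon drawn with `<path>`. Its stroke #ff00ff means score at S612, F2075. After flipping Y the toolpath is (95.5774,34.5209) → (88.2891,40.9744) → (88.7904,50.6962) → (96.7039,56.3658) → (106.0704,53.7137) → (109.8369,44.7371) → (105.1671,36.1955) → (95.5774,34.5209), returning to the start.

Shape 2 is a cubic bezier drawn with `<path>`. Its stroke #ff00ff means score at S612, F2075. After flipping Y the toolpath is (110.0093,32.7513) → (94.5732,39.8920) → (84.4469,33.0078) → (78.0891,25.1045) → (73.9586,29.1881).

Shape 3 is a closed polygon drawn with `<path>`. Its stroke #ff00ff means score at S612, F2075. After flipping Y the toolpath is (81.8091,12.8596) → (26.9571,10.0297) → (71.5259,15.7965) → (18.2272,35.2852) → (81.8091,12.8596), returning to the start.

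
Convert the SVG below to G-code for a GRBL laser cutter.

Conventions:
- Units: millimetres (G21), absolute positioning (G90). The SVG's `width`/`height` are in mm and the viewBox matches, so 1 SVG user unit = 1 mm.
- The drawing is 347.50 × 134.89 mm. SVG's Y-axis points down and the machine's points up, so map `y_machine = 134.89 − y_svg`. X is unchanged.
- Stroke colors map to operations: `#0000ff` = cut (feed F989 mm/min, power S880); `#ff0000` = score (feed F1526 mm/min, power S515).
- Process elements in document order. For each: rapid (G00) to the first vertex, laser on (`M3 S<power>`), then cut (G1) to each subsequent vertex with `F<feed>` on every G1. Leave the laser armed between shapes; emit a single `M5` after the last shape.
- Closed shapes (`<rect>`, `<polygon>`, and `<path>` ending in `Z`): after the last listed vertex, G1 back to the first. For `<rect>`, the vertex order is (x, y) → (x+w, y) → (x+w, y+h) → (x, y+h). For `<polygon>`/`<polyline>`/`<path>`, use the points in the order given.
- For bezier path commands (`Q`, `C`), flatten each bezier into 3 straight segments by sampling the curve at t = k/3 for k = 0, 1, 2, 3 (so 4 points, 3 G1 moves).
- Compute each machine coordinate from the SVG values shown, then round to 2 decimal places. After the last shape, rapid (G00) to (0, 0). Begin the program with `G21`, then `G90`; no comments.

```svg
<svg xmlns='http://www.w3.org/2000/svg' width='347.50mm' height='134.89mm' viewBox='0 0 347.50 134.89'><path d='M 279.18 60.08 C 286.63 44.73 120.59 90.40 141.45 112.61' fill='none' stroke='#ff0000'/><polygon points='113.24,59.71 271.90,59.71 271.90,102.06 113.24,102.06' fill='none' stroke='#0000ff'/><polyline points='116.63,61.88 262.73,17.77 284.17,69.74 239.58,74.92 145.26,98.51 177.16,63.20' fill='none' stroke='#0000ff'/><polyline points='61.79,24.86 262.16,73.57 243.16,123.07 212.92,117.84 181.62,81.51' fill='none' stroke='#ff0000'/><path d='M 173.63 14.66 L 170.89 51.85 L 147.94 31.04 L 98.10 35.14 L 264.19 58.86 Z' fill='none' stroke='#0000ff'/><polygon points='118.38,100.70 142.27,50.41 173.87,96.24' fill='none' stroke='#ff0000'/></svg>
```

G21
G90
G00 X279.18 Y74.81
M3 S515
G1 X242.15 Y72.95 F1526
G1 X169.54 Y49.18 F1526
G1 X141.45 Y22.28 F1526
G00 X113.24 Y75.18
M3 S880
G1 X271.90 Y75.18 F989
G1 X271.90 Y32.83 F989
G1 X113.24 Y32.83 F989
G1 X113.24 Y75.18 F989
G00 X116.63 Y73.01
M3 S880
G1 X262.73 Y117.12 F989
G1 X284.17 Y65.15 F989
G1 X239.58 Y59.97 F989
G1 X145.26 Y36.38 F989
G1 X177.16 Y71.69 F989
G00 X61.79 Y110.03
M3 S515
G1 X262.16 Y61.32 F1526
G1 X243.16 Y11.82 F1526
G1 X212.92 Y17.05 F1526
G1 X181.62 Y53.38 F1526
G00 X173.63 Y120.23
M3 S880
G1 X170.89 Y83.04 F989
G1 X147.94 Y103.85 F989
G1 X98.10 Y99.75 F989
G1 X264.19 Y76.03 F989
G1 X173.63 Y120.23 F989
G00 X118.38 Y34.19
M3 S515
G1 X142.27 Y84.48 F1526
G1 X173.87 Y38.65 F1526
G1 X118.38 Y34.19 F1526
M5
G00 X0.00 Y0.00

viewBox `0 0 347.50 134.89` with mm width/height → 1 unit = 1 mm. Flip: y_m = 134.89 − y_svg.

**Shape 1** — `<path>` cubic bezier, stroke `#ff0000` → score (S515, F1526). Control points (SVG): P0=(279.18,60.08), P1=(286.63,44.73), P2=(120.59,90.40), P3=(141.45,112.61); sampled at t=k/3. Machine vertices: (279.18,74.81) → (242.15,72.95) → (169.54,49.18) → (141.45,22.28). Open path.

**Shape 2** — `<polygon>` rectangle, stroke `#0000ff` → cut (S880, F989). Machine vertices: (113.24,75.18) → (271.90,75.18) → (271.90,32.83) → (113.24,32.83) → (113.24,75.18). Closed: final G1 returns to the first vertex.

**Shape 3** — `<polyline>` open polyline, stroke `#0000ff` → cut (S880, F989). Machine vertices: (116.63,73.01) → (262.73,117.12) → (284.17,65.15) → (239.58,59.97) → (145.26,36.38) → (177.16,71.69). Open path.

**Shape 4** — `<polyline>` open polyline, stroke `#ff0000` → score (S515, F1526). Machine vertices: (61.79,110.03) → (262.16,61.32) → (243.16,11.82) → (212.92,17.05) → (181.62,53.38). Open path.

**Shape 5** — `<path>` closed polygon, stroke `#0000ff` → cut (S880, F989). Machine vertices: (173.63,120.23) → (170.89,83.04) → (147.94,103.85) → (98.10,99.75) → (264.19,76.03) → (173.63,120.23). Closed: final G1 returns to the first vertex.

**Shape 6** — `<polygon>` regular polygon, stroke `#ff0000` → score (S515, F1526). Machine vertices: (118.38,34.19) → (142.27,84.48) → (173.87,38.65) → (118.38,34.19). Closed: final G1 returns to the first vertex.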